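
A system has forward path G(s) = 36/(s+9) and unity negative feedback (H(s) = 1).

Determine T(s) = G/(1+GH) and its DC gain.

T(s) = G/(1+GH) = [36/(s+9)] / [1 + 36/(s+9)] = 36/(s+9+36) = 36/(s+45). DC gain = 36/45 = 0.8.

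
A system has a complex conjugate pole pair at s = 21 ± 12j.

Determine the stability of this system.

Real part of poles is 21 (> 0, right half-plane). Unstable.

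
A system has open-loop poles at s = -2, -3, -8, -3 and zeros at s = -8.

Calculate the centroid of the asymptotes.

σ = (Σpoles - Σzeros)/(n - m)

σ = (Σpoles - Σzeros)/(n - m) = (-16 - (-8))/(4 - 1) = -8/3 = -2.67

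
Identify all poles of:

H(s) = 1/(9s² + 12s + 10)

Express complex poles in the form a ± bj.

Discriminant = 12² - 4×9×10 = 144 - 360 = -216 < 0, so the poles are a complex conjugate pair s = (-12 ± j√216)/(2×9). Real part = -12/(2×9) = -12/18 ≈ -0.6667; imaginary part = ±√216/(2×9) ≈ 0.8165. Poles: s = -0.6667 ± 0.8165j.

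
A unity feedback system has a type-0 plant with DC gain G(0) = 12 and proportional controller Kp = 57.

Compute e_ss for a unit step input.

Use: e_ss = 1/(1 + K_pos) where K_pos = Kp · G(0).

K_pos = Kp · G(0) = 57 × 12 = 684. e_ss = 1/(1 + 684) = 0.0015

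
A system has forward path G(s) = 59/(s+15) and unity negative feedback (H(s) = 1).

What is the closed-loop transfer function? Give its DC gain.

T(s) = G/(1+GH) = [59/(s+15)] / [1 + 59/(s+15)] = 59/(s+15+59) = 59/(s+74). DC gain = 59/74 = 0.7973.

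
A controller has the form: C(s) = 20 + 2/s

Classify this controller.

This is a Proportional-Integral (PI) controller.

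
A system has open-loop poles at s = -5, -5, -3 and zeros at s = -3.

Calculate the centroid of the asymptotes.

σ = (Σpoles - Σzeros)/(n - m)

σ = (Σpoles - Σzeros)/(n - m) = (-13 - (-3))/(3 - 1) = -10/2 = -5.0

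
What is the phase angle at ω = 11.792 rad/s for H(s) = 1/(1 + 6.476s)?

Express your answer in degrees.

Phase = -arctan(ωτ) = -arctan(11.792 × 6.476) = -89.2°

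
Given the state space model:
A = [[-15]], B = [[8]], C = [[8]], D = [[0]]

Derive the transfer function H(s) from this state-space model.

(sI - A)⁻¹ = 1/(s + 15). H(s) = 8 × 8/(s + 15) + 0 = 64/(s + 15).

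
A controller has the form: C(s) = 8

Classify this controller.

This is a Proportional (P) controller.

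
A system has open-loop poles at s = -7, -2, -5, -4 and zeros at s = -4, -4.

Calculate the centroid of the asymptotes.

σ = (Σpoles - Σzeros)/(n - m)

σ = (Σpoles - Σzeros)/(n - m) = (-18 - (-8))/(4 - 2) = -10/2 = -5.0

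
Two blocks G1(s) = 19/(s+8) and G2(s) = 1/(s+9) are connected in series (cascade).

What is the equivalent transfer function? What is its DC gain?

Series: multiply transfer functions. G_eq = 19/(s+8) × 1/(s+9) = 19/((s+8)(s+9)). DC gain = 19/(8×9) = 0.2639.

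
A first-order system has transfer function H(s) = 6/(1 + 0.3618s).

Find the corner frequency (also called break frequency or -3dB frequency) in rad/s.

Corner frequency = 1/τ = 1/0.3618 = 2.764 rad/s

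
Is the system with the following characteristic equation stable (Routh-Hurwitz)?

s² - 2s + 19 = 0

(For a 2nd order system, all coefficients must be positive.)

Coefficients: 1, -2, 19. b=-2 not positive, so system is unstable.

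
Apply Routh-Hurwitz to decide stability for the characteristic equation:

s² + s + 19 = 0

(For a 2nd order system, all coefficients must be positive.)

Coefficients: 1, 1, 19. All positive, so system is stable.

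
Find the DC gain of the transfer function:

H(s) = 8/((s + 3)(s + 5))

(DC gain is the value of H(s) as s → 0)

DC gain = H(0) = 8/(3 × 5) = 8/15 = 0.5333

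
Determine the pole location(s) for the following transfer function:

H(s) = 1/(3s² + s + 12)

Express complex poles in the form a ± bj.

Discriminant = 1² - 4×3×12 = 1 - 144 = -143 < 0, so the poles are a complex conjugate pair s = (-1 ± j√143)/(2×3). Real part = -1/(2×3) = -1/6 ≈ -0.1667; imaginary part = ±√143/(2×3) ≈ 1.9930. Poles: s = -0.1667 ± 1.9930j.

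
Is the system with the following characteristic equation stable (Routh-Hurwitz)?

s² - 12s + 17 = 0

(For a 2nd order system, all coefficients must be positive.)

Coefficients: 1, -12, 17. b=-12 not positive, so system is unstable.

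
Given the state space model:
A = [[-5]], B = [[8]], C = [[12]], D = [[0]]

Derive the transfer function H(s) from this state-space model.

(sI - A)⁻¹ = 1/(s + 5). H(s) = 12 × 8/(s + 5) + 0 = 96/(s + 5).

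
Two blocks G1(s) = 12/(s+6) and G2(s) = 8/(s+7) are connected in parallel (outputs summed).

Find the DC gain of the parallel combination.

Parallel: G_eq = G1 + G2. DC gain = G1(0) + G2(0) = 12/6 + 8/7 = 2 + 1.1429 = 3.1429.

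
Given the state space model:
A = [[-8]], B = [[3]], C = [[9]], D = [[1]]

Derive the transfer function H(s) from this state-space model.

(sI - A)⁻¹ = 1/(s + 8). H(s) = 9×3/(s + 8) + 1 = (s + 35)/(s + 8).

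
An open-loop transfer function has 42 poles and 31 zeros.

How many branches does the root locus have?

Root locus has n branches where n = number of poles = 42.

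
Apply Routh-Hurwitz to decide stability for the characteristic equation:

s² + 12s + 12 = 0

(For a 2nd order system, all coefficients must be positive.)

Coefficients: 1, 12, 12. All positive, so system is stable.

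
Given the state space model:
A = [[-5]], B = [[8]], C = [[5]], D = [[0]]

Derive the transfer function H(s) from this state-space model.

(sI - A)⁻¹ = 1/(s + 5). H(s) = 5 × 8/(s + 5) + 0 = 40/(s + 5).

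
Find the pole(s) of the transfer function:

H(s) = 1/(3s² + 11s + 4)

Discriminant = 11² - 4×3×4 = 121 - 48 = 73 > 0, so two distinct real poles. Using quadratic formula: s = (-11 ± √73)/(2×3) = (-11 ± √73)/6, with √73 ≈ 8.5440. s₁ ≈ -0.4093, s₂ ≈ -3.2573. Poles: s₁ = -0.4093, s₂ = -3.2573.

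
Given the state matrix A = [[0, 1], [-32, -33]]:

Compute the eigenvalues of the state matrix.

det(A - λI) = λ² - (-33)λ + 32 = (λ - (-1))(λ - (-32)). Eigenvalues: -1, -32.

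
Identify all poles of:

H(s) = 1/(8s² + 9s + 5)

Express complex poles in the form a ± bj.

Discriminant = 9² - 4×8×5 = 81 - 160 = -79 < 0, so the poles are a complex conjugate pair s = (-9 ± j√79)/(2×8). Real part = -9/(2×8) = -9/16 = -0.5625; imaginary part = ±√79/(2×8) ≈ 0.5555. Poles: s = -0.5625 ± 0.5555j.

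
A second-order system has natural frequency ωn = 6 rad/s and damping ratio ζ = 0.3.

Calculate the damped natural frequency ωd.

ωd = ωn√(1 - ζ²) = 6√(1 - 0.3²) = 5.72 rad/s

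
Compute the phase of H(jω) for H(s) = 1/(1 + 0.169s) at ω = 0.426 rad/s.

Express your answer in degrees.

Phase = -arctan(ωτ) = -arctan(0.426 × 0.169) = -4.1°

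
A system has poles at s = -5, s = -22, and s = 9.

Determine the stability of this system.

Pole(s) at s = 9 are not in the left half-plane. System is unstable.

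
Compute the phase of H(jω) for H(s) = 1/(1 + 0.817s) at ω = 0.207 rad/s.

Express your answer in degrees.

Phase = -arctan(ωτ) = -arctan(0.207 × 0.817) = -9.6°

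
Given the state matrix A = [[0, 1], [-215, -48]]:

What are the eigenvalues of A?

det(A - λI) = λ² - (-48)λ + 215 = (λ - (-5))(λ - (-43)). Eigenvalues: -5, -43.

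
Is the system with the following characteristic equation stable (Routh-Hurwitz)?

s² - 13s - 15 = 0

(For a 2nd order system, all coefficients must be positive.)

Coefficients: 1, -13, -15. b=-13, c=-15 not positive, so system is unstable.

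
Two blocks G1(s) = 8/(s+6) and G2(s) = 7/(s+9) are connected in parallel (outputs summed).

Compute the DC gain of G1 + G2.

Parallel: G_eq = G1 + G2. DC gain = G1(0) + G2(0) = 8/6 + 7/9 = 1.3333 + 0.7778 = 2.1111.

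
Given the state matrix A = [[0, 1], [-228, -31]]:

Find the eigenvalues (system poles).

det(A - λI) = λ² - (-31)λ + 228 = (λ - (-19))(λ - (-12)). Eigenvalues: -19, -12.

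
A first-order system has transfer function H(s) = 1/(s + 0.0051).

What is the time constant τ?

For H(s) = 1/(s + 1/τ), the pole is at -1/τ = -0.0051, so τ = 1/0.0051 = 196.1 s.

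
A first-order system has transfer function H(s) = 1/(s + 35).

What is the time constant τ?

For H(s) = 1/(s + 1/τ), the pole is at -1/τ = -35, so τ = 1/35 = 0.0286 s.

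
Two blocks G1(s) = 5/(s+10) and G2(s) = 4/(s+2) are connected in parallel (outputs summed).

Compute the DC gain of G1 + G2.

Parallel: G_eq = G1 + G2. DC gain = G1(0) + G2(0) = 5/10 + 4/2 = 0.5 + 2 = 2.5.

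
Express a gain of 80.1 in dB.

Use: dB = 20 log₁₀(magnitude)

dB = 20 log₁₀(80.1) = 38.1 dB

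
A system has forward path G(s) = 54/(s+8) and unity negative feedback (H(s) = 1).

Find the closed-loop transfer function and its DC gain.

T(s) = G/(1+GH) = [54/(s+8)] / [1 + 54/(s+8)] = 54/(s+8+54) = 54/(s+62). DC gain = 54/62 = 0.8710.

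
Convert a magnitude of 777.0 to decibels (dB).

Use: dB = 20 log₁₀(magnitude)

dB = 20 log₁₀(777.0) = 57.8 dB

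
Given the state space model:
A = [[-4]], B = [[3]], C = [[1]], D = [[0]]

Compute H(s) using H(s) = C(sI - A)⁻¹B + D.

(sI - A)⁻¹ = 1/(s + 4). H(s) = 1 × 3/(s + 4) + 0 = 3/(s + 4).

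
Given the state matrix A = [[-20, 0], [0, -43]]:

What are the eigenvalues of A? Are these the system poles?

For diagonal matrix, eigenvalues are diagonal entries: λ₁ = -20, λ₂ = -43. Eigenvalues of A = system poles.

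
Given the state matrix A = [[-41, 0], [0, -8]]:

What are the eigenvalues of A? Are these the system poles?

For diagonal matrix, eigenvalues are diagonal entries: λ₁ = -41, λ₂ = -8. Eigenvalues of A = system poles.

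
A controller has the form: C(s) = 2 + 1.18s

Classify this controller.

This is a Proportional-Derivative (PD) controller.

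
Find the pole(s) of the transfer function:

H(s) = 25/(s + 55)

Pole is where denominator = 0: s + 55 = 0, so s = -55.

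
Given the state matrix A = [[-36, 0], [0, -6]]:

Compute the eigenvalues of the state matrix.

For diagonal matrix, eigenvalues are diagonal entries: λ₁ = -36, λ₂ = -6.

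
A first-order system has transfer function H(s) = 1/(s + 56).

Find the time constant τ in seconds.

For H(s) = 1/(s + 1/τ), the pole is at -1/τ = -56, so τ = 1/56 = 0.0179 s.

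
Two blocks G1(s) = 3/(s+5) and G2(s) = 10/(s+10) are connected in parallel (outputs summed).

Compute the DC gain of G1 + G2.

Parallel: G_eq = G1 + G2. DC gain = G1(0) + G2(0) = 3/5 + 10/10 = 0.6 + 1 = 1.6.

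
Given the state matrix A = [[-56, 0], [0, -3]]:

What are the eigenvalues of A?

For diagonal matrix, eigenvalues are diagonal entries: λ₁ = -56, λ₂ = -3.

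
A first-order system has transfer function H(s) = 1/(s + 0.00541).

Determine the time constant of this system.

For H(s) = 1/(s + 1/τ), the pole is at -1/τ = -0.00541, so τ = 1/0.00541 = 184.8 s.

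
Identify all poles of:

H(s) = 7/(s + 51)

Pole is where denominator = 0: s + 51 = 0, so s = -51.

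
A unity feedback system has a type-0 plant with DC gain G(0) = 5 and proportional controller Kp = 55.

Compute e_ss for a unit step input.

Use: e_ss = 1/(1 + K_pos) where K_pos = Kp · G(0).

K_pos = Kp · G(0) = 55 × 5 = 275. e_ss = 1/(1 + 275) = 0.0036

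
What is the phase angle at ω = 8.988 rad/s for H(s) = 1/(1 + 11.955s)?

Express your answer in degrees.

Phase = -arctan(ωτ) = -arctan(8.988 × 11.955) = -89.5°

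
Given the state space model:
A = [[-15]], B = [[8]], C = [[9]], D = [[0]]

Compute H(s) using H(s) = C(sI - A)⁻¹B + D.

(sI - A)⁻¹ = 1/(s + 15). H(s) = 9 × 8/(s + 15) + 0 = 72/(s + 15).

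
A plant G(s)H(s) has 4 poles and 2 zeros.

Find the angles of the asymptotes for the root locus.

n - m = 4 - 2 = 2. Angles: θk = (2k + 1)·180°/2 = 90°, 270°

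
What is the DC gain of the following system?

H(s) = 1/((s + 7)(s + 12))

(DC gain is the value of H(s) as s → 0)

DC gain = H(0) = 1/(7 × 12) = 1/84 = 0.0119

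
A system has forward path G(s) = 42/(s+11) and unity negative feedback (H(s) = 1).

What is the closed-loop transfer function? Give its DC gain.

T(s) = G/(1+GH) = [42/(s+11)] / [1 + 42/(s+11)] = 42/(s+11+42) = 42/(s+53). DC gain = 42/53 = 0.7925.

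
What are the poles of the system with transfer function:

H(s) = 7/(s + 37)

Pole is where denominator = 0: s + 37 = 0, so s = -37.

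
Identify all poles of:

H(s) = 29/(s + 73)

Pole is where denominator = 0: s + 73 = 0, so s = -73.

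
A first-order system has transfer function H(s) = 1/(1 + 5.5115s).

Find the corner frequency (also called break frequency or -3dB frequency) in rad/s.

Corner frequency = 1/τ = 1/5.5115 = 0.181 rad/s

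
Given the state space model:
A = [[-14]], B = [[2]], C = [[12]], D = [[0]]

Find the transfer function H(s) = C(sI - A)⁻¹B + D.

(sI - A)⁻¹ = 1/(s + 14). H(s) = 12 × 2/(s + 14) + 0 = 24/(s + 14).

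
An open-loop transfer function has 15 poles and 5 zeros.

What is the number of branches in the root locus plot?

Root locus has n branches where n = number of poles = 15.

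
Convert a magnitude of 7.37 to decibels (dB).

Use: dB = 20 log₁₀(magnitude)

dB = 20 log₁₀(7.37) = 17.3 dB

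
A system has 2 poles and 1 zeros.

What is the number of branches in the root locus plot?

Root locus has n branches where n = number of poles = 2.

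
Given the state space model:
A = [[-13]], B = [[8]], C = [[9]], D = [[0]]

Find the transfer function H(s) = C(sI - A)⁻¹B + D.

(sI - A)⁻¹ = 1/(s + 13). H(s) = 9 × 8/(s + 13) + 0 = 72/(s + 13).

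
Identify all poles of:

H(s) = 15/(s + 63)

Pole is where denominator = 0: s + 63 = 0, so s = -63.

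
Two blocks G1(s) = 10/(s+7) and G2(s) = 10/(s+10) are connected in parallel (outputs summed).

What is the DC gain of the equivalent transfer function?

Parallel: G_eq = G1 + G2. DC gain = G1(0) + G2(0) = 10/7 + 10/10 = 1.4286 + 1 = 2.4286.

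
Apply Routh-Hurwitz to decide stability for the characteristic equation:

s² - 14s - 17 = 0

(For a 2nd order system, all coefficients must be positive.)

Coefficients: 1, -14, -17. b=-14, c=-17 not positive, so system is unstable.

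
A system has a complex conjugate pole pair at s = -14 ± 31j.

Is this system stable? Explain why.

Real part of poles is -14 (< 0, left half-plane). Stable.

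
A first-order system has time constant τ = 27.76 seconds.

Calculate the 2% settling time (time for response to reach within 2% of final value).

For first-order system, 2% settling time ≈ 4τ = 4 × 27.76 = 111.04 s.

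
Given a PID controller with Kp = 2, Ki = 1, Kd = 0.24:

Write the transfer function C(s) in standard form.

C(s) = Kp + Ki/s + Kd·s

Substituting values: C(s) = 2 + 1/s + 0.24s = (0.24s² + 2s + 1)/s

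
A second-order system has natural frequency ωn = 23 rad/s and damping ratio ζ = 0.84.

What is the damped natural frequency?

ωd = ωn√(1 - ζ²) = 23√(1 - 0.84²) = 12.48 rad/s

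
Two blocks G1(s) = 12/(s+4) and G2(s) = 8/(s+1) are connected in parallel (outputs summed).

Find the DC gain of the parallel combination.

Parallel: G_eq = G1 + G2. DC gain = G1(0) + G2(0) = 12/4 + 8/1 = 3 + 8 = 11.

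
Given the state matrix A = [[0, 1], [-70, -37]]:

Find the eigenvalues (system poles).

det(A - λI) = λ² - (-37)λ + 70 = (λ - (-2))(λ - (-35)). Eigenvalues: -2, -35.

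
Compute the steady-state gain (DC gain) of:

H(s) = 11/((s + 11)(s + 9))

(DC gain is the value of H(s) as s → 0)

DC gain = H(0) = 11/(11 × 9) = 11/99 = 0.1111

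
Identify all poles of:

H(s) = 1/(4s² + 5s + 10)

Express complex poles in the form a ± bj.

Discriminant = 5² - 4×4×10 = 25 - 160 = -135 < 0, so the poles are a complex conjugate pair s = (-5 ± j√135)/(2×4). Real part = -5/(2×4) = -5/8 = -0.625; imaginary part = ±√135/(2×4) ≈ 1.4524. Poles: s = -0.625 ± 1.4524j.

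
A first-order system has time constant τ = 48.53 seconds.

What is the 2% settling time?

For first-order system, 2% settling time ≈ 4τ = 4 × 48.53 = 194.12 s.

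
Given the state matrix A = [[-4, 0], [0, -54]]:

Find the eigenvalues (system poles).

For diagonal matrix, eigenvalues are diagonal entries: λ₁ = -4, λ₂ = -54.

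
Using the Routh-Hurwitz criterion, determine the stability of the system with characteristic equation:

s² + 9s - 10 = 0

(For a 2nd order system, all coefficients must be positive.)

Coefficients: 1, 9, -10. c=-10 not positive, so system is unstable.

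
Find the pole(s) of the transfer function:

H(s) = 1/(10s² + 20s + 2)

Discriminant = 20² - 4×10×2 = 400 - 80 = 320 > 0, so two distinct real poles. Using quadratic formula: s = (-20 ± √320)/(2×10) = (-20 ± √320)/20, with √320 ≈ 17.8885. s₁ ≈ -0.1056, s₂ ≈ -1.8944. Poles: s₁ = -0.1056, s₂ = -1.8944.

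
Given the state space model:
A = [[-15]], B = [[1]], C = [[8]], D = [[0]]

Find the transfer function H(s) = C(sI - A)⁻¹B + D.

(sI - A)⁻¹ = 1/(s + 15). H(s) = 8 × 1/(s + 15) + 0 = 8/(s + 15).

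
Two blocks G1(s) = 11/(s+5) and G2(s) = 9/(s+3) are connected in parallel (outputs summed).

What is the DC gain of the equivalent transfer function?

Parallel: G_eq = G1 + G2. DC gain = G1(0) + G2(0) = 11/5 + 9/3 = 2.2 + 3 = 5.2.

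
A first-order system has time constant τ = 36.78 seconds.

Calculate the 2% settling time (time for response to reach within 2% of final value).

For first-order system, 2% settling time ≈ 4τ = 4 × 36.78 = 147.12 s.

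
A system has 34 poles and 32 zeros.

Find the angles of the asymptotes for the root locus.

n - m = 34 - 32 = 2. Angles: θk = (2k + 1)·180°/2 = 90°, 270°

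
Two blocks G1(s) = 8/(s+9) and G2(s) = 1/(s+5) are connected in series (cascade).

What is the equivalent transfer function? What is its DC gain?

Series: multiply transfer functions. G_eq = 8/(s+9) × 1/(s+5) = 8/((s+9)(s+5)). DC gain = 8/(9×5) = 0.1778.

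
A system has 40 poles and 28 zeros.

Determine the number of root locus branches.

Root locus has n branches where n = number of poles = 40.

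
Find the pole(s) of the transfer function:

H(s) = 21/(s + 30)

Pole is where denominator = 0: s + 30 = 0, so s = -30.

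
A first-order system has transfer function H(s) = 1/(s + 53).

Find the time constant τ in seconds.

For H(s) = 1/(s + 1/τ), the pole is at -1/τ = -53, so τ = 1/53 = 0.0189 s.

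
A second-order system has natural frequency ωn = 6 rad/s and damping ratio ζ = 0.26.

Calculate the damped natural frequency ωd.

ωd = ωn√(1 - ζ²) = 6√(1 - 0.26²) = 5.79 rad/s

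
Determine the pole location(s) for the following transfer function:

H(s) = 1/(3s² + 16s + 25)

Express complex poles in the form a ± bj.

Discriminant = 16² - 4×3×25 = 256 - 300 = -44 < 0, so the poles are a complex conjugate pair s = (-16 ± j√44)/(2×3). Real part = -16/(2×3) = -16/6 ≈ -2.6667; imaginary part = ±√44/(2×3) ≈ 1.1055. Poles: s = -2.6667 ± 1.1055j.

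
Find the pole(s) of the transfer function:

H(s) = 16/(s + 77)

Pole is where denominator = 0: s + 77 = 0, so s = -77.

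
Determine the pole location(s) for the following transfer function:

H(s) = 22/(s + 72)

Pole is where denominator = 0: s + 72 = 0, so s = -72.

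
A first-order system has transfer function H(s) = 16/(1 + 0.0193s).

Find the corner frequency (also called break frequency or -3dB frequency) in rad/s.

Corner frequency = 1/τ = 1/0.0193 = 51.813 rad/s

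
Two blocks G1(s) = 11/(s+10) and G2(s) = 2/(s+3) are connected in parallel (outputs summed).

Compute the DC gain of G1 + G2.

Parallel: G_eq = G1 + G2. DC gain = G1(0) + G2(0) = 11/10 + 2/3 = 1.1 + 0.6667 = 1.7667.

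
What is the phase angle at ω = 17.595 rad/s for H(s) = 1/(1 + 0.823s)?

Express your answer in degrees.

Phase = -arctan(ωτ) = -arctan(17.595 × 0.823) = -86.0°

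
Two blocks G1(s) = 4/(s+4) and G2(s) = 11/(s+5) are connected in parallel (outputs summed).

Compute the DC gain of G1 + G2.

Parallel: G_eq = G1 + G2. DC gain = G1(0) + G2(0) = 4/4 + 11/5 = 1 + 2.2 = 3.2.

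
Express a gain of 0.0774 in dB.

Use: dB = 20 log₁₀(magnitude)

dB = 20 log₁₀(0.0774) = -22.2 dB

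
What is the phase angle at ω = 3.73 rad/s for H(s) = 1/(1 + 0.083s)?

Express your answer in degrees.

Phase = -arctan(ωτ) = -arctan(3.73 × 0.083) = -17.2°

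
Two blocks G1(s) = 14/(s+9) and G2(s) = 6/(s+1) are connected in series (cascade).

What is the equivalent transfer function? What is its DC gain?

Series: multiply transfer functions. G_eq = 14/(s+9) × 6/(s+1) = 84/((s+9)(s+1)). DC gain = 84/(9×1) = 9.3333.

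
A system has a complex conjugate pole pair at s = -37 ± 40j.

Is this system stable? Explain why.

Real part of poles is -37 (< 0, left half-plane). Stable.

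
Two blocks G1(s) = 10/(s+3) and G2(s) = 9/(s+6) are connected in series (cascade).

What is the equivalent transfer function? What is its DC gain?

Series: multiply transfer functions. G_eq = 10/(s+3) × 9/(s+6) = 90/((s+3)(s+6)). DC gain = 90/(3×6) = 5.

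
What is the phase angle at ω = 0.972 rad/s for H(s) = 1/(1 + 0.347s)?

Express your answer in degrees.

Phase = -arctan(ωτ) = -arctan(0.972 × 0.347) = -18.6°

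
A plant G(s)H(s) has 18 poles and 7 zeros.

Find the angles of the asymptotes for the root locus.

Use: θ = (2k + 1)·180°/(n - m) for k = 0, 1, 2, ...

n - m = 18 - 7 = 11. Angles: θk = (2k + 1)·180°/11 = 16.36°, 49.09°, 81.82°, 114.55°, 147.27°, 180°, 212.73°, 245.45°, 278.18°, 310.91°, 343.64°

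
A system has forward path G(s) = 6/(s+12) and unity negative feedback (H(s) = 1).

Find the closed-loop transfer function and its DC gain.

T(s) = G/(1+GH) = [6/(s+12)] / [1 + 6/(s+12)] = 6/(s+12+6) = 6/(s+18). DC gain = 6/18 = 0.3333.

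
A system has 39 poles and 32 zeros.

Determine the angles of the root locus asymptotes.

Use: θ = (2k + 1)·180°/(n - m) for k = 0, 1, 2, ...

n - m = 39 - 32 = 7. Angles: θk = (2k + 1)·180°/7 = 25.71°, 77.14°, 128.57°, 180°, 231.43°, 282.86°, 334.29°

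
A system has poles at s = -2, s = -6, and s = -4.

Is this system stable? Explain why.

All poles are in the left half-plane. System is stable.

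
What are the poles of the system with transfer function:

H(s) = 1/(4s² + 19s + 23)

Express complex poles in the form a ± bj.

Discriminant = 19² - 4×4×23 = 361 - 368 = -7 < 0, so the poles are a complex conjugate pair s = (-19 ± j√7)/(2×4). Real part = -19/(2×4) = -19/8 = -2.375; imaginary part = ±√7/(2×4) ≈ 0.3307. Poles: s = -2.375 ± 0.3307j.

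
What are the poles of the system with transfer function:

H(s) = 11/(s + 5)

Pole is where denominator = 0: s + 5 = 0, so s = -5.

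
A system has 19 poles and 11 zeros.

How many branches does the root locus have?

Root locus has n branches where n = number of poles = 19.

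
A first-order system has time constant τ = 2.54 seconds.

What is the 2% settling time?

For first-order system, 2% settling time ≈ 4τ = 4 × 2.54 = 10.16 s.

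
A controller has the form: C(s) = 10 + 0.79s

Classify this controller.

This is a Proportional-Derivative (PD) controller.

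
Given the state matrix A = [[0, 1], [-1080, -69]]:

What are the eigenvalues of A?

det(A - λI) = λ² - (-69)λ + 1080 = (λ - (-24))(λ - (-45)). Eigenvalues: -24, -45.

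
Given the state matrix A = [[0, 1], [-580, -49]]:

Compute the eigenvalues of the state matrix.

det(A - λI) = λ² - (-49)λ + 580 = (λ - (-29))(λ - (-20)). Eigenvalues: -29, -20.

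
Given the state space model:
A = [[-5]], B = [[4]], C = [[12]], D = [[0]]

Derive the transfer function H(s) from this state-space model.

(sI - A)⁻¹ = 1/(s + 5). H(s) = 12 × 4/(s + 5) + 0 = 48/(s + 5).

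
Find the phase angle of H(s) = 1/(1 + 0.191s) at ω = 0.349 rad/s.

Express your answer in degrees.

Phase = -arctan(ωτ) = -arctan(0.349 × 0.191) = -3.8°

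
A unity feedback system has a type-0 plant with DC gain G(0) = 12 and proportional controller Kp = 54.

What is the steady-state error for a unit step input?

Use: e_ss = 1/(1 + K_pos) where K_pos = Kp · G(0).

K_pos = Kp · G(0) = 54 × 12 = 648. e_ss = 1/(1 + 648) = 0.0015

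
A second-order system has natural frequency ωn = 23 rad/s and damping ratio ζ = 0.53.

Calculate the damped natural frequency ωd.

ωd = ωn√(1 - ζ²) = 23√(1 - 0.53²) = 19.5 rad/s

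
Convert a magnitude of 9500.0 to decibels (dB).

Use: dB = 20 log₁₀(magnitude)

dB = 20 log₁₀(9500.0) = 79.6 dB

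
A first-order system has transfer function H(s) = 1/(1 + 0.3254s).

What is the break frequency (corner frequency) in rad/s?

Corner frequency = 1/τ = 1/0.3254 = 3.073 rad/s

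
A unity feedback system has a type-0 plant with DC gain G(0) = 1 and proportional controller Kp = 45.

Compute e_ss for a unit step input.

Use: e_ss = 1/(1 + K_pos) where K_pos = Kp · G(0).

K_pos = Kp · G(0) = 45 × 1 = 45. e_ss = 1/(1 + 45) = 0.0217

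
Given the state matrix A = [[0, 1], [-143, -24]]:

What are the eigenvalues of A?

det(A - λI) = λ² - (-24)λ + 143 = (λ - (-11))(λ - (-13)). Eigenvalues: -11, -13.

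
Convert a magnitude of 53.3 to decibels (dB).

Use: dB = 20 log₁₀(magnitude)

dB = 20 log₁₀(53.3) = 34.5 dB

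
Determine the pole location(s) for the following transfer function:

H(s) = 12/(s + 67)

Pole is where denominator = 0: s + 67 = 0, so s = -67.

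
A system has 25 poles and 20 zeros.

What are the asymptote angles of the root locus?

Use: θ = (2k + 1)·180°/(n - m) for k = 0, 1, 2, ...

n - m = 25 - 20 = 5. Angles: θk = (2k + 1)·180°/5 = 36°, 108°, 180°, 252°, 324°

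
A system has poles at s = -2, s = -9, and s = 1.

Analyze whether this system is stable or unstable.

Pole(s) at s = 1 are not in the left half-plane. System is unstable.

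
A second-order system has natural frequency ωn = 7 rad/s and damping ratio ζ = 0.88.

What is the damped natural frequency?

ωd = ωn√(1 - ζ²) = 7√(1 - 0.88²) = 3.32 rad/s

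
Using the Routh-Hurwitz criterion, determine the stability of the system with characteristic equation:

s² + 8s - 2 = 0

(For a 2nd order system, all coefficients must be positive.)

Coefficients: 1, 8, -2. c=-2 not positive, so system is unstable.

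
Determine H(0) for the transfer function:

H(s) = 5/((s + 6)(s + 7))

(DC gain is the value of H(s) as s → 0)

DC gain = H(0) = 5/(6 × 7) = 5/42 = 0.1190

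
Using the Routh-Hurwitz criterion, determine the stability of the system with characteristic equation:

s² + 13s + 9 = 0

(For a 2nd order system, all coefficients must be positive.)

Coefficients: 1, 13, 9. All positive, so system is stable.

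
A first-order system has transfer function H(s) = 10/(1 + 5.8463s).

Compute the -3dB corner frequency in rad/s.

Corner frequency = 1/τ = 1/5.8463 = 0.171 rad/s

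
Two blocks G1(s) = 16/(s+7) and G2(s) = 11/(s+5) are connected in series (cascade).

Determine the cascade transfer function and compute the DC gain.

Series: multiply transfer functions. G_eq = 16/(s+7) × 11/(s+5) = 176/((s+7)(s+5)). DC gain = 176/(7×5) = 5.0286.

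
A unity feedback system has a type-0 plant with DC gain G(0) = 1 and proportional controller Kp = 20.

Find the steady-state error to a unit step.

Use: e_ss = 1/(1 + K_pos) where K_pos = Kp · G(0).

K_pos = Kp · G(0) = 20 × 1 = 20. e_ss = 1/(1 + 20) = 0.0476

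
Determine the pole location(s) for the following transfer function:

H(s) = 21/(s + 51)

Pole is where denominator = 0: s + 51 = 0, so s = -51.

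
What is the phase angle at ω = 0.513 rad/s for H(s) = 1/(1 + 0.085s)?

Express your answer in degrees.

Phase = -arctan(ωτ) = -arctan(0.513 × 0.085) = -2.5°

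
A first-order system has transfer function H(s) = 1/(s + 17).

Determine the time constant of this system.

For H(s) = 1/(s + 1/τ), the pole is at -1/τ = -17, so τ = 1/17 = 0.0588 s.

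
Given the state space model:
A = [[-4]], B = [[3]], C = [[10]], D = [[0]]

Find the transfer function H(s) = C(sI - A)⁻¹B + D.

(sI - A)⁻¹ = 1/(s + 4). H(s) = 10 × 3/(s + 4) + 0 = 30/(s + 4).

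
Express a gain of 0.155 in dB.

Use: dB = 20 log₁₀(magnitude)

dB = 20 log₁₀(0.155) = -16.2 dB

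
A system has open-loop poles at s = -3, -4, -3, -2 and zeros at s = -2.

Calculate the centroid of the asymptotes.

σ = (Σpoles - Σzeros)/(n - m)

σ = (Σpoles - Σzeros)/(n - m) = (-12 - (-2))/(4 - 1) = -10/3 = -3.33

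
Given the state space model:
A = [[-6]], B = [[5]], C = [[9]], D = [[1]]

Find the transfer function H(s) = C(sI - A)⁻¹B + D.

(sI - A)⁻¹ = 1/(s + 6). H(s) = 9×5/(s + 6) + 1 = (s + 51)/(s + 6).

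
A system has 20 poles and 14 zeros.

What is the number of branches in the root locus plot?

Root locus has n branches where n = number of poles = 20.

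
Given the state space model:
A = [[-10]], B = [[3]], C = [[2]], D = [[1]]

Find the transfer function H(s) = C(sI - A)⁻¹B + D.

(sI - A)⁻¹ = 1/(s + 10). H(s) = 2×3/(s + 10) + 1 = (s + 16)/(s + 10).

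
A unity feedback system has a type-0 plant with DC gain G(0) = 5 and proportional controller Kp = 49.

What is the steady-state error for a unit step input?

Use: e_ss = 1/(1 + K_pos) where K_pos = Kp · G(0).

K_pos = Kp · G(0) = 49 × 5 = 245. e_ss = 1/(1 + 245) = 0.0041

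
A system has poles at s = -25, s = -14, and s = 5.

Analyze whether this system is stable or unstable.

Pole(s) at s = 5 are not in the left half-plane. System is unstable.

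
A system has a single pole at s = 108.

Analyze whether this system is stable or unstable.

Pole at s = 108 is in the right half-plane. Unstable.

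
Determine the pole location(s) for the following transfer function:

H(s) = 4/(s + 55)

Pole is where denominator = 0: s + 55 = 0, so s = -55.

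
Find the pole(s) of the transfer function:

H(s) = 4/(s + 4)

Pole is where denominator = 0: s + 4 = 0, so s = -4.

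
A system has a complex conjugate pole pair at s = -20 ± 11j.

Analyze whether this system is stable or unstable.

Real part of poles is -20 (< 0, left half-plane). Stable.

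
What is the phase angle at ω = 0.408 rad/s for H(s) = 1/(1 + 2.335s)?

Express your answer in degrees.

Phase = -arctan(ωτ) = -arctan(0.408 × 2.335) = -43.6°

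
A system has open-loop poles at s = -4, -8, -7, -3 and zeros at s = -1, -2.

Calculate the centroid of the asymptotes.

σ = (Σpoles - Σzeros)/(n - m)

σ = (Σpoles - Σzeros)/(n - m) = (-22 - (-3))/(4 - 2) = -19/2 = -9.5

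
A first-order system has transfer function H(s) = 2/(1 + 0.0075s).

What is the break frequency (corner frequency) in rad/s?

Corner frequency = 1/τ = 1/0.0075 = 133.333 rad/s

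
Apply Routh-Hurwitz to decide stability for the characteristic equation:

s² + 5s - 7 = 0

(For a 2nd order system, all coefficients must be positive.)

Coefficients: 1, 5, -7. c=-7 not positive, so system is unstable.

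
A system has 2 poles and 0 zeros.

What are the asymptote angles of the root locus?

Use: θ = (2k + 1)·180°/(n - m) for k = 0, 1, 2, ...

n - m = 2 - 0 = 2. Angles: θk = (2k + 1)·180°/2 = 90°, 270°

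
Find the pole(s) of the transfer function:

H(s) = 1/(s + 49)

Pole is where denominator = 0: s + 49 = 0, so s = -49.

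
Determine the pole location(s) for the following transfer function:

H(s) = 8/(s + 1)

Pole is where denominator = 0: s + 1 = 0, so s = -1.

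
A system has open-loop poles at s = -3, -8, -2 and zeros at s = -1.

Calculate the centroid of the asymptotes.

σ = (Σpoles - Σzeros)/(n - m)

σ = (Σpoles - Σzeros)/(n - m) = (-13 - (-1))/(3 - 1) = -12/2 = -6.0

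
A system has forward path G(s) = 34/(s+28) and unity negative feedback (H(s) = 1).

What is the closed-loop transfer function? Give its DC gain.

T(s) = G/(1+GH) = [34/(s+28)] / [1 + 34/(s+28)] = 34/(s+28+34) = 34/(s+62). DC gain = 34/62 = 0.5484.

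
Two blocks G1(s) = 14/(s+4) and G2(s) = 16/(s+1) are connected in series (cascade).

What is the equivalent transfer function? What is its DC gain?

Series: multiply transfer functions. G_eq = 14/(s+4) × 16/(s+1) = 224/((s+4)(s+1)). DC gain = 224/(4×1) = 56.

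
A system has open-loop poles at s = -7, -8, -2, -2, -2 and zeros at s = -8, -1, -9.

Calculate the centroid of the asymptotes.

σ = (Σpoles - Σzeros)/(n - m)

σ = (Σpoles - Σzeros)/(n - m) = (-21 - (-18))/(5 - 3) = -3/2 = -1.5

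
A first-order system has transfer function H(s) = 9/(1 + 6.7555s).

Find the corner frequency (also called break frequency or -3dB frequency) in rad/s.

Corner frequency = 1/τ = 1/6.7555 = 0.148 rad/s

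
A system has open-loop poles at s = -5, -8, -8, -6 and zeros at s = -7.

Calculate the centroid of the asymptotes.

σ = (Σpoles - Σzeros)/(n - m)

σ = (Σpoles - Σzeros)/(n - m) = (-27 - (-7))/(4 - 1) = -20/3 = -6.67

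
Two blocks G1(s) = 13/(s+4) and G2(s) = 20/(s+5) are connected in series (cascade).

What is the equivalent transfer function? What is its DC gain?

Series: multiply transfer functions. G_eq = 13/(s+4) × 20/(s+5) = 260/((s+4)(s+5)). DC gain = 260/(4×5) = 13.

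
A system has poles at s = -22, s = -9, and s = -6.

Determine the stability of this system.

All poles are in the left half-plane. System is stable.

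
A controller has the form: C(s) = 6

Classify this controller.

This is a Proportional (P) controller.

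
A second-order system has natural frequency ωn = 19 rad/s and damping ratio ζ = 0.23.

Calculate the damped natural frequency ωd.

ωd = ωn√(1 - ζ²) = 19√(1 - 0.23²) = 18.49 rad/s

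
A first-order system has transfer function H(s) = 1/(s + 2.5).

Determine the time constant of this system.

For H(s) = 1/(s + 1/τ), the pole is at -1/τ = -2.5, so τ = 1/2.5 = 0.4 s.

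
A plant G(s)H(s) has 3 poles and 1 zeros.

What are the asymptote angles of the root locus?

n - m = 3 - 1 = 2. Angles: θk = (2k + 1)·180°/2 = 90°, 270°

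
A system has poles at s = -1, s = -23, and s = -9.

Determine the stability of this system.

All poles are in the left half-plane. System is stable.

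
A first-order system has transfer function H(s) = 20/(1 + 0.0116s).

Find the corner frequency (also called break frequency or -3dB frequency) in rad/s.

Corner frequency = 1/τ = 1/0.0116 = 86.207 rad/s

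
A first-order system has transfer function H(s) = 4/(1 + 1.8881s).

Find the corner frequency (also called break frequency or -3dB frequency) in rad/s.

Corner frequency = 1/τ = 1/1.8881 = 0.53 rad/s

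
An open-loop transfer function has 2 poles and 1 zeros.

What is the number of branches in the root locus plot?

Root locus has n branches where n = number of poles = 2.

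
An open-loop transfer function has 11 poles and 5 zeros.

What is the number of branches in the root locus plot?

Root locus has n branches where n = number of poles = 11.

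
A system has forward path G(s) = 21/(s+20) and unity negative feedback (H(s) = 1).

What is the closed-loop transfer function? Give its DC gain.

T(s) = G/(1+GH) = [21/(s+20)] / [1 + 21/(s+20)] = 21/(s+20+21) = 21/(s+41). DC gain = 21/41 = 0.5122.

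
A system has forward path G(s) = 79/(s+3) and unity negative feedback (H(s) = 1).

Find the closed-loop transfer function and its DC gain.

T(s) = G/(1+GH) = [79/(s+3)] / [1 + 79/(s+3)] = 79/(s+3+79) = 79/(s+82). DC gain = 79/82 = 0.9634.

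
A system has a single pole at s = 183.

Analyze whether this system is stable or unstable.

Pole at s = 183 is in the right half-plane. Unstable.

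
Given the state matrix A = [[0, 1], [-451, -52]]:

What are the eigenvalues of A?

det(A - λI) = λ² - (-52)λ + 451 = (λ - (-11))(λ - (-41)). Eigenvalues: -11, -41.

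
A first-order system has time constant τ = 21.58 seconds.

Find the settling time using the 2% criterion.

For first-order system, 2% settling time ≈ 4τ = 4 × 21.58 = 86.32 s.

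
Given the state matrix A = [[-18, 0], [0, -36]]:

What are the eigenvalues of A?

For diagonal matrix, eigenvalues are diagonal entries: λ₁ = -18, λ₂ = -36.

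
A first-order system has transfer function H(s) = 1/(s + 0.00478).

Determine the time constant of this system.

For H(s) = 1/(s + 1/τ), the pole is at -1/τ = -0.00478, so τ = 1/0.00478 = 209.2 s.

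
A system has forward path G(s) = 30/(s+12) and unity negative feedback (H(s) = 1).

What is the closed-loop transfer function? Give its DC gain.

T(s) = G/(1+GH) = [30/(s+12)] / [1 + 30/(s+12)] = 30/(s+12+30) = 30/(s+42). DC gain = 30/42 = 0.7143.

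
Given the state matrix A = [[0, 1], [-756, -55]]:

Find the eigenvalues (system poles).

det(A - λI) = λ² - (-55)λ + 756 = (λ - (-27))(λ - (-28)). Eigenvalues: -27, -28.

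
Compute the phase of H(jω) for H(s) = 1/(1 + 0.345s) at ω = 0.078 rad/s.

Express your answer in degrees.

Phase = -arctan(ωτ) = -arctan(0.078 × 0.345) = -1.5°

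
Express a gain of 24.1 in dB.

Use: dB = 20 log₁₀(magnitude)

dB = 20 log₁₀(24.1) = 27.6 dB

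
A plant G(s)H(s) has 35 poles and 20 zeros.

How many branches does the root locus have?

Root locus has n branches where n = number of poles = 35.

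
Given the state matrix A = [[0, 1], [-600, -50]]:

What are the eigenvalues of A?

det(A - λI) = λ² - (-50)λ + 600 = (λ - (-30))(λ - (-20)). Eigenvalues: -30, -20.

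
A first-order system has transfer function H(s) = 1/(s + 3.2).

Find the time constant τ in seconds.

For H(s) = 1/(s + 1/τ), the pole is at -1/τ = -3.2, so τ = 1/3.2 = 0.3125 s.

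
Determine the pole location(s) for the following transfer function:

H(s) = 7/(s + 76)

Pole is where denominator = 0: s + 76 = 0, so s = -76.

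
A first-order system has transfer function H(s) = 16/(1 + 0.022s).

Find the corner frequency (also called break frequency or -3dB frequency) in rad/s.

Corner frequency = 1/τ = 1/0.022 = 45.455 rad/s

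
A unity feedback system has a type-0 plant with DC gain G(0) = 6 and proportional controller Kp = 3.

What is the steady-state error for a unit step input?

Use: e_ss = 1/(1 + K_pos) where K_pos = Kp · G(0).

K_pos = Kp · G(0) = 3 × 6 = 18. e_ss = 1/(1 + 18) = 0.0526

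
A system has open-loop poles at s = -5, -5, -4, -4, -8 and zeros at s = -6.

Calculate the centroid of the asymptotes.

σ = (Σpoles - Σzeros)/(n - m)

σ = (Σpoles - Σzeros)/(n - m) = (-26 - (-6))/(5 - 1) = -20/4 = -5.0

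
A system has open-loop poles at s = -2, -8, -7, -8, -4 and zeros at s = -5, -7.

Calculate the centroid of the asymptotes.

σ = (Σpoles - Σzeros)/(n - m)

σ = (Σpoles - Σzeros)/(n - m) = (-29 - (-12))/(5 - 2) = -17/3 = -5.67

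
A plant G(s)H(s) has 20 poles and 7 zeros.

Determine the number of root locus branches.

Root locus has n branches where n = number of poles = 20.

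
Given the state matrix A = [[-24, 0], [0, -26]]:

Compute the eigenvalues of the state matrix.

For diagonal matrix, eigenvalues are diagonal entries: λ₁ = -24, λ₂ = -26.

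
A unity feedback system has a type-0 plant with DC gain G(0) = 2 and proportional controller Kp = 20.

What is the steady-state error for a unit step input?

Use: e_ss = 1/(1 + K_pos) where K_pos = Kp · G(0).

K_pos = Kp · G(0) = 20 × 2 = 40. e_ss = 1/(1 + 40) = 0.0244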